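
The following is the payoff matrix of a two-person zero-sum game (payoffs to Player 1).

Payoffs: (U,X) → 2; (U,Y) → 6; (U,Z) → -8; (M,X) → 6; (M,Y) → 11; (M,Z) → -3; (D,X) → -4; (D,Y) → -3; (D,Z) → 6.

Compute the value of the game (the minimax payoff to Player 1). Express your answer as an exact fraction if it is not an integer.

24/19

Row minima: U → -8, M → -3, D → -4; maximin = -3.
Column maxima: X → 6, Y → 11, Z → 6; minimax = 6.
-3 ≠ 6, so there is no saddle point; optimal play is mixed.
U is strictly dominated by M, so Player 1 never plays it.
Y is strictly dominated by X (it gives Player 1 strictly more in every row), so Player 2 never plays it.
On the remaining 2×2 (M, D vs X, Z):
Let Player 1 play M with probability p. Expected payoff against X: 6p + (-4)(1−p) = 10p − 4; against Z: (-3)p + 6(1−p) = −9p + 6.
Setting these equal: 10p − 4 = −9p + 6 ⇒ 19p = 10 ⇒ p = 10/19, and the value is (10)·(10/19) − 4 = 24/19.
For Player 2: with q = P(X), equating M's and D's payoffs gives 9q − 3 = −10q + 6 ⇒ q = 9/19.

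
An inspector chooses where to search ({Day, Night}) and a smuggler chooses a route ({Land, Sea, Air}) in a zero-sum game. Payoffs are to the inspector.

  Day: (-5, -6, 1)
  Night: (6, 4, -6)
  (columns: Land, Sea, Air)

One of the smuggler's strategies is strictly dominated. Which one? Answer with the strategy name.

Sea holds the inspector's payoff strictly below Land in every row: -6 < -5, 4 < 6.
So Land is strictly dominated for the smuggler.

Land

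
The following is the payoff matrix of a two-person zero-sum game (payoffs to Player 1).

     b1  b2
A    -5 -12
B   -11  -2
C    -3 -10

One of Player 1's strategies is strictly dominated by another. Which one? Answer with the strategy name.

A

C gives a strictly higher payoff than A against every column: -3 > -5, -10 > -12.
So A is strictly dominated and Player 1 never plays it.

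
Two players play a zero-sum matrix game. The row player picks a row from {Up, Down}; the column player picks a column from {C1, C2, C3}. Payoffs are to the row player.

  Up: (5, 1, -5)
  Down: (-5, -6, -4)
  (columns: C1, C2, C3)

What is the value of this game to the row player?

Row minima: Up → -5, Down → -6; maximin = -5.
Column maxima: C1 → 5, C2 → 1, C3 → -4; minimax = -4.
-5 ≠ -4, so there is no saddle point; optimal play is mixed.
C1 is strictly dominated by C2 (it gives the row player strictly more in every row), so the column player never plays it.
On the remaining 2×2 (Up, Down vs C2, C3):
Let the row player play Up with probability p. Expected payoff against C2: 1p + (-6)(1−p) = 7p − 6; against C3: (-5)p + (-4)(1−p) = −p − 4.
Setting these equal: 7p − 6 = −p − 4 ⇒ 8p = 2 ⇒ p = 1/4, and the value is (7)·(1/4) − 6 = -17/4.
For the column player: with q = P(C2), equating Up's and Down's payoffs gives 6q − 5 = −2q − 4 ⇒ q = 1/8.

-17/4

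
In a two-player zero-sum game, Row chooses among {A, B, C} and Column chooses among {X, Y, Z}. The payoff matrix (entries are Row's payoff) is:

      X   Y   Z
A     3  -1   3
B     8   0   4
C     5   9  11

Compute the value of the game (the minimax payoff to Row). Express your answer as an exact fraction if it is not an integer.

Row minima: A → -1, B → 0, C → 5; maximin = 5.
Column maxima: X → 8, Y → 9, Z → 11; minimax = 8.
5 ≠ 8, so there is no saddle point; optimal play is mixed.
A is strictly dominated by B, so Row never plays it.
Z is strictly dominated by Y (it gives Row strictly more in every row), so Column never plays it.
On the remaining 2×2 (B, C vs X, Y):
Let Row play B with probability p. Expected payoff against X: 8p + 5(1−p) = 3p + 5; against Y: 0p + 9(1−p) = −9p + 9.
Setting these equal: 3p + 5 = −9p + 9 ⇒ 12p = 4 ⇒ p = 1/3, and the value is (3)·(1/3) + 5 = 6.
For Column: with q = P(X), equating B's and C's payoffs gives 8q = −4q + 9 ⇒ q = 3/4.

6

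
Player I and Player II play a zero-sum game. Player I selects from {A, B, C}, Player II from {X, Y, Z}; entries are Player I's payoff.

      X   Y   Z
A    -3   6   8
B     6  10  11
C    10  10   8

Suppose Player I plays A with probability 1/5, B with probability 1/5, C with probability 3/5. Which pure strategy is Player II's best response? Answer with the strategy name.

If Player II plays X, Player I's expected payoff is (1/5)·(-3) + (1/5)·6 + (3/5)·10 = 33/5.
If Player II plays Y, Player I's expected payoff is (1/5)·6 + (1/5)·10 + (3/5)·10 = 46/5.
If Player II plays Z, Player I's expected payoff is (1/5)·8 + (1/5)·11 + (3/5)·8 = 43/5.
Player II minimizes Player I's payoff; the smallest is 33/5, so the best response is X.

X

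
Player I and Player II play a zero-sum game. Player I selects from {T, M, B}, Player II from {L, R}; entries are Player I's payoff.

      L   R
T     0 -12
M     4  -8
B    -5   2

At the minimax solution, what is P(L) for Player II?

10/19

Row minima: T → -12, M → -8, B → -5; maximin = -5.
Column maxima: L → 4, R → 2; minimax = 2.
-5 ≠ 2, so there is no saddle point; optimal play is mixed.
T is strictly dominated by M, so Player I never plays it.
On the remaining 2×2 (M, B vs L, R):
Let Player I play M with probability p. Expected payoff against L: 4p + (-5)(1−p) = 9p − 5; against R: (-8)p + 2(1−p) = −10p + 2.
Setting these equal: 9p − 5 = −10p + 2 ⇒ 19p = 7 ⇒ p = 7/19, and the value is (9)·(7/19) − 5 = -32/19.
For Player II: with q = P(L), equating M's and B's payoffs gives 12q − 8 = −7q + 2 ⇒ q = 10/19.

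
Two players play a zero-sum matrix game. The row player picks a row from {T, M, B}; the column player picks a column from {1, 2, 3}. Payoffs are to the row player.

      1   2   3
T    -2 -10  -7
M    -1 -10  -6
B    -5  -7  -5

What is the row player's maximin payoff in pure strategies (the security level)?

Row minima: T → -10, M → -10, B → -7.
The best of these is -7.

-7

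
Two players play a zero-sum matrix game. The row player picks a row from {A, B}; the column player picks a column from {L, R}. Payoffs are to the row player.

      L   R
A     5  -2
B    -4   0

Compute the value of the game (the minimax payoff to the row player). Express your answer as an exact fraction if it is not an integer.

Row minima: A → -2, B → -4; maximin = -2.
Column maxima: L → 5, R → 0; minimax = 0.
-2 ≠ 0, so there is no saddle point; optimal play is mixed.
Let the row player play A with probability p. Expected payoff against L: 5p + (-4)(1−p) = 9p − 4; against R: (-2)p + 0(1−p) = −2p.
Setting these equal: 9p − 4 = −2p ⇒ 11p = 4 ⇒ p = 4/11, and the value is (9)·(4/11) − 4 = -8/11.
For the column player: with q = P(L), equating A's and B's payoffs gives 7q − 2 = −4q ⇒ q = 2/11.

-8/11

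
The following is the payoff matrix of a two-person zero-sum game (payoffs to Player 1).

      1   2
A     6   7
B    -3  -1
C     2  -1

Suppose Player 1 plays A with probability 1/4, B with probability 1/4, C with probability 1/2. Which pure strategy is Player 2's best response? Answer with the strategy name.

If Player 2 plays 1, Player 1's expected payoff is (1/4)·6 + (1/4)·(-3) + (1/2)·2 = 7/4.
If Player 2 plays 2, Player 1's expected payoff is (1/4)·7 + (1/4)·(-1) + (1/2)·(-1) = 1.
Player 2 minimizes Player 1's payoff; the smallest is 1, so the best response is 2.

2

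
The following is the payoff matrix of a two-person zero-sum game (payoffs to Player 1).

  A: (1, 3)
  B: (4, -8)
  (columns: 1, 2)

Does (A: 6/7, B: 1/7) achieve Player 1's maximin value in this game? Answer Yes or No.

Yes

Against 1 this mix gives (6/7)·1 + (1/7)·4 = 10/7.
Against 2 this mix gives (6/7)·3 + (1/7)·(-8) = 10/7.
All of Player 2's active replies (1, 2) yield 10/7, and no column does worse for Player 1. The mix makes Player 2 indifferent and guarantees 10/7, so it is optimal.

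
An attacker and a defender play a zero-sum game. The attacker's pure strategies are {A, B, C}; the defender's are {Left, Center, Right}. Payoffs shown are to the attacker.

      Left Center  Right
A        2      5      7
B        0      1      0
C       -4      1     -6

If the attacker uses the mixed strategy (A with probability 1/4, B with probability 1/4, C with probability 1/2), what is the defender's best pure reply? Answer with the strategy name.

If the defender plays Left, the attacker's expected payoff is (1/4)·2 + (1/4)·0 + (1/2)·(-4) = -3/2.
If the defender plays Center, the attacker's expected payoff is (1/4)·5 + (1/4)·1 + (1/2)·1 = 2.
If the defender plays Right, the attacker's expected payoff is (1/4)·7 + (1/4)·0 + (1/2)·(-6) = -5/4.
The defender minimizes the attacker's payoff; the smallest is -3/2, so the best response is Left.

Left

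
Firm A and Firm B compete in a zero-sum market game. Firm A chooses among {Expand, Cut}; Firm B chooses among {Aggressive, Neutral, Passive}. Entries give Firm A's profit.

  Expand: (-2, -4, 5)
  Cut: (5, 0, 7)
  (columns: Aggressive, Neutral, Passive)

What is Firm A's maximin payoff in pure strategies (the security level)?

0

Row minima: Expand → -4, Cut → 0.
The best of these is 0.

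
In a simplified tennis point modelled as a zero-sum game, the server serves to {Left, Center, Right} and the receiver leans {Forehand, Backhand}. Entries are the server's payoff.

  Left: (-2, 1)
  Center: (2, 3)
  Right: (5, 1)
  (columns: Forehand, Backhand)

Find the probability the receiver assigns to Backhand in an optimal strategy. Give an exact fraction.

Row minima: Left → -2, Center → 2, Right → 1; maximin = 2.
Column maxima: Forehand → 5, Backhand → 3; minimax = 3.
2 ≠ 3, so there is no saddle point; optimal play is mixed.
Left is strictly dominated by Center, so the server never plays it.
On the remaining 2×2 (Center, Right vs Forehand, Backhand):
Let the server play Center with probability p. Expected payoff against Forehand: 2p + 5(1−p) = −3p + 5; against Backhand: 3p + 1(1−p) = 2p + 1.
Setting these equal: −3p + 5 = 2p + 1 ⇒ −5p = -4 ⇒ p = 4/5, and the value is (-3)·(4/5) + 5 = 13/5.
For the receiver: with q = P(Forehand), equating Center's and Right's payoffs gives −q + 3 = 4q + 1 ⇒ q = 2/5.

3/5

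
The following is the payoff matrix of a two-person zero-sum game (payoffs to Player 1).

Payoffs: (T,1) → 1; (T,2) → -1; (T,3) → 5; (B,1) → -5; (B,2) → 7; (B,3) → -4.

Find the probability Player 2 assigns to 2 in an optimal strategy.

Row minima: T → -1, B → -5; maximin = -1.
Column maxima: 1 → 1, 2 → 7, 3 → 5; minimax = 1.
-1 ≠ 1, so there is no saddle point; optimal play is mixed.
3 is strictly dominated by 1 (it gives Player 1 strictly more in every row), so Player 2 never plays it.
On the remaining 2×2 (T, B vs 1, 2):
Let Player 1 play T with probability p. Expected payoff against 1: 1p + (-5)(1−p) = 6p − 5; against 2: (-1)p + 7(1−p) = −8p + 7.
Setting these equal: 6p − 5 = −8p + 7 ⇒ 14p = 12 ⇒ p = 6/7, and the value is (6)·(6/7) − 5 = 1/7.
For Player 2: with q = P(1), equating T's and B's payoffs gives 2q − 1 = −12q + 7 ⇒ q = 4/7.

3/7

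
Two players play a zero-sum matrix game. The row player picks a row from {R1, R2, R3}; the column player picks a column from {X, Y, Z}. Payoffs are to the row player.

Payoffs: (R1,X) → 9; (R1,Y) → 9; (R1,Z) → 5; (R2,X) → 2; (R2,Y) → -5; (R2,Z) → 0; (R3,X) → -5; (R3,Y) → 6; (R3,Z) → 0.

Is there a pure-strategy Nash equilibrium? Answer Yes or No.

Row minima: R1 → 5, R2 → -5, R3 → -5; maximin = 5.
Column maxima: X → 9, Y → 9, Z → 5; minimax = 5.
maximin = minimax = 5, so a saddle point exists.

Yes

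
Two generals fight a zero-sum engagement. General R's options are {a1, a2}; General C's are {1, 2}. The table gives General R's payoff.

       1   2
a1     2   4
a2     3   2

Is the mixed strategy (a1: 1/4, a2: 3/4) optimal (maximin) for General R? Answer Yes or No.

Against 1 this mix gives (1/4)·2 + (3/4)·3 = 11/4.
Against 2 this mix gives (1/4)·4 + (3/4)·2 = 5/2.
General C will play 2, holding General R to 5/2. Shifting weight toward the row that does better against 2 would raise this floor (the equalizing mix achieves 8/3 against both 2 and 1), so the proposed strategy is not optimal.

No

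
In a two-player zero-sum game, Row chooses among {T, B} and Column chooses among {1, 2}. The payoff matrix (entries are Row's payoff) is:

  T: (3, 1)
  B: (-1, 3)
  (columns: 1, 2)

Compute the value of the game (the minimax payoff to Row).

5/3

Row minima: T → 1, B → -1; maximin = 1.
Column maxima: 1 → 3, 2 → 3; minimax = 3.
1 ≠ 3, so there is no saddle point; optimal play is mixed.
Let Row play T with probability p. Expected payoff against 1: 3p + (-1)(1−p) = 4p − 1; against 2: 1p + 3(1−p) = −2p + 3.
Setting these equal: 4p − 1 = −2p + 3 ⇒ 6p = 4 ⇒ p = 2/3, and the value is (4)·(2/3) − 1 = 5/3.
For Column: with q = P(1), equating T's and B's payoffs gives 2q + 1 = −4q + 3 ⇒ q = 1/3.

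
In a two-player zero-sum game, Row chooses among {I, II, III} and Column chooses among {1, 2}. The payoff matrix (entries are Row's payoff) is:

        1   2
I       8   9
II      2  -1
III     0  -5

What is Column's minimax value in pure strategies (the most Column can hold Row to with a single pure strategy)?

Column maxima: 1 → 8, 2 → 9.
The smallest of these is 8.

8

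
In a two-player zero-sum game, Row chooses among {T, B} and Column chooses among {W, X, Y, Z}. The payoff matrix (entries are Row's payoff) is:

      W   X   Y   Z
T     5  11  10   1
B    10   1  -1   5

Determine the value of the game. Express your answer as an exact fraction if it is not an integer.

17/5

Row minima: T → 1, B → -1; maximin = 1.
Column maxima: W → 10, X → 11, Y → 10, Z → 5; minimax = 5.
1 ≠ 5, so there is no saddle point; optimal play is mixed.
W is strictly dominated by Z (it gives Row strictly more in every row), so Column never plays it.
X is strictly dominated by Y (it gives Row strictly more in every row), so Column never plays it.
On the remaining 2×2 (T, B vs Y, Z):
Let Row play T with probability p. Expected payoff against Y: 10p + (-1)(1−p) = 11p − 1; against Z: 1p + 5(1−p) = −4p + 5.
Setting these equal: 11p − 1 = −4p + 5 ⇒ 15p = 6 ⇒ p = 2/5, and the value is (11)·(2/5) − 1 = 17/5.
For Column: with q = P(Y), equating T's and B's payoffs gives 9q + 1 = −6q + 5 ⇒ q = 4/15.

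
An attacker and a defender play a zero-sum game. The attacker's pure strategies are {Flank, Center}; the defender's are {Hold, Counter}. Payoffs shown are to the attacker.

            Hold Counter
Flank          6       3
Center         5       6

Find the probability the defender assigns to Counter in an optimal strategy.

1/4

Row minima: Flank → 3, Center → 5; maximin = 5.
Column maxima: Hold → 6, Counter → 6; minimax = 6.
5 ≠ 6, so there is no saddle point; optimal play is mixed.
Let the attacker play Flank with probability p. Expected payoff against Hold: 6p + 5(1−p) = p + 5; against Counter: 3p + 6(1−p) = −3p + 6.
Setting these equal: p + 5 = −3p + 6 ⇒ 4p = 1 ⇒ p = 1/4, and the value is (1)·(1/4) + 5 = 21/4.
For the defender: with q = P(Hold), equating Flank's and Center's payoffs gives 3q + 3 = −q + 6 ⇒ q = 3/4.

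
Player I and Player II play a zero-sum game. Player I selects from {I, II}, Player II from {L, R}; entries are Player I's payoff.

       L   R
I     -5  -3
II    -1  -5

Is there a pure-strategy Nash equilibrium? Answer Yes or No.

Row minima: I → -5, II → -5; maximin = -5.
Column maxima: L → -1, R → -3; minimax = -3.
-5 ≠ -3, so no pure-strategy equilibrium exists.

No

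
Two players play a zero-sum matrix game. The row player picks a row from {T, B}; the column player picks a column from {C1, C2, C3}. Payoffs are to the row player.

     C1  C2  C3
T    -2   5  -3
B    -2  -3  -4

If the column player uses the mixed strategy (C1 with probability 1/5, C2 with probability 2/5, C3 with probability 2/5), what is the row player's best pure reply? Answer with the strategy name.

T

Expected payoff of T: (1/5)·(-2) + (2/5)·5 + (2/5)·(-3) = 2/5.
Expected payoff of B: (1/5)·(-2) + (2/5)·(-3) + (2/5)·(-4) = -16/5.
The largest is 2/5, so the row player's best response is T.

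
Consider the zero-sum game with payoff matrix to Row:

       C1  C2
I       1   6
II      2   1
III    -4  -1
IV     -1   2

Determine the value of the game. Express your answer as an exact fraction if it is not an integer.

Row minima: I → 1, II → 1, III → -4, IV → -1; maximin = 1.
Column maxima: C1 → 2, C2 → 6; minimax = 2.
1 ≠ 2, so there is no saddle point; optimal play is mixed.
III is strictly dominated by I, so Row never plays it.
IV is strictly dominated by I, so Row never plays it.
On the remaining 2×2 (I, II vs C1, C2):
Let Row play I with probability p. Expected payoff against C1: 1p + 2(1−p) = −p + 2; against C2: 6p + 1(1−p) = 5p + 1.
Setting these equal: −p + 2 = 5p + 1 ⇒ −6p = -1 ⇒ p = 1/6, and the value is (-1)·(1/6) + 2 = 11/6.
For Column: with q = P(C1), equating I's and II's payoffs gives −5q + 6 = q + 1 ⇒ q = 5/6.

11/6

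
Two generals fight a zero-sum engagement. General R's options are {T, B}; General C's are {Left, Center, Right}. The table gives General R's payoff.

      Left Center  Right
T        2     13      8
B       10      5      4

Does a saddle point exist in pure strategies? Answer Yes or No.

No

Row minima: T → 2, B → 4; maximin = 4.
Column maxima: Left → 10, Center → 13, Right → 8; minimax = 8.
4 ≠ 8, so no pure-strategy equilibrium exists.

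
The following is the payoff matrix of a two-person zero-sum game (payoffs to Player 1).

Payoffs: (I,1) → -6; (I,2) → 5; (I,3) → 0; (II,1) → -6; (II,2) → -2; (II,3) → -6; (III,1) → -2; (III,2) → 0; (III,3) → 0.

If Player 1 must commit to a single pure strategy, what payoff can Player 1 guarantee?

Row minima: I → -6, II → -6, III → -2.
The best of these is -2.

-2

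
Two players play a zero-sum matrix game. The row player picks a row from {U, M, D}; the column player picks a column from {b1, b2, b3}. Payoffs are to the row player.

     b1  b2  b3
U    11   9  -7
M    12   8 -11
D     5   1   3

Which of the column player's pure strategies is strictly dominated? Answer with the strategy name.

b2 holds the row player's payoff strictly below b1 in every row: 9 < 11, 8 < 12, 1 < 5.
So b1 is strictly dominated for the column player.

b1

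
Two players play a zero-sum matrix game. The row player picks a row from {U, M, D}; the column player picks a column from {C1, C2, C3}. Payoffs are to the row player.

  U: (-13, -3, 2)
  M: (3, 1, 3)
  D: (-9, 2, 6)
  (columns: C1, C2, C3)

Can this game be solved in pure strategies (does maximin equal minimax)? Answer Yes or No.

No

Row minima: U → -13, M → 1, D → -9; maximin = 1.
Column maxima: C1 → 3, C2 → 2, C3 → 6; minimax = 2.
1 ≠ 2, so no pure-strategy equilibrium exists.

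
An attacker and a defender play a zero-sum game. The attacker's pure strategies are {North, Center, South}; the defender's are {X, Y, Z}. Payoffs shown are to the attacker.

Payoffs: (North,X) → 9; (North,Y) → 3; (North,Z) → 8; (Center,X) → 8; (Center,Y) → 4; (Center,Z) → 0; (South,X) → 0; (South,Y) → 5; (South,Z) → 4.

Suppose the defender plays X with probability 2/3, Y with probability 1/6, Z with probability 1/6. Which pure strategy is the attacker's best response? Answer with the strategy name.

Expected payoff of North: (2/3)·9 + (1/6)·3 + (1/6)·8 = 47/6.
Expected payoff of Center: (2/3)·8 + (1/6)·4 + (1/6)·0 = 6.
Expected payoff of South: (2/3)·0 + (1/6)·5 + (1/6)·4 = 3/2.
The largest is 47/6, so the attacker's best response is North.

North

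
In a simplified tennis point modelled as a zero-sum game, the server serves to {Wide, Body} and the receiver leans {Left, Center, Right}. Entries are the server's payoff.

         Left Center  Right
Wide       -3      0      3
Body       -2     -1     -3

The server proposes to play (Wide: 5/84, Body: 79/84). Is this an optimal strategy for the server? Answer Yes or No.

Against Left this mix gives (5/84)·(-3) + (79/84)·(-2) = -173/84.
Against Center this mix gives (5/84)·0 + (79/84)·(-1) = -79/84.
Against Right this mix gives (5/84)·3 + (79/84)·(-3) = -37/14.
The receiver will play Right, holding the server to -37/14. Shifting weight toward the row that does better against Right would raise this floor (the equalizing mix achieves -15/7 against both Right and Left), so the proposed strategy is not optimal.

No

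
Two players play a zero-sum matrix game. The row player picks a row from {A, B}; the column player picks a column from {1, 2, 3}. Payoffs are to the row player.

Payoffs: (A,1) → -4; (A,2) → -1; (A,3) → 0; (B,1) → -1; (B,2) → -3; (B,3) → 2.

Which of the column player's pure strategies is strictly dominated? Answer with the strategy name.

3

1 holds the row player's payoff strictly below 3 in every row: -4 < 0, -1 < 2.
So 3 is strictly dominated for the column player.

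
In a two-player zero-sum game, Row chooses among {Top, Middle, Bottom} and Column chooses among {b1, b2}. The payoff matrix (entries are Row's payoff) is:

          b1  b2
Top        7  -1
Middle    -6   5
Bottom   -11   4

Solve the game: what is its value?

Row minima: Top → -1, Middle → -6, Bottom → -11; maximin = -1.
Column maxima: b1 → 7, b2 → 5; minimax = 5.
-1 ≠ 5, so there is no saddle point; optimal play is mixed.
Bottom is strictly dominated by Middle, so Row never plays it.
On the remaining 2×2 (Top, Middle vs b1, b2):
Let Row play Top with probability p. Expected payoff against b1: 7p + (-6)(1−p) = 13p − 6; against b2: (-1)p + 5(1−p) = −6p + 5.
Setting these equal: 13p − 6 = −6p + 5 ⇒ 19p = 11 ⇒ p = 11/19, and the value is (13)·(11/19) − 6 = 29/19.
For Column: with q = P(b1), equating Top's and Middle's payoffs gives 8q − 1 = −11q + 5 ⇒ q = 6/19.

29/19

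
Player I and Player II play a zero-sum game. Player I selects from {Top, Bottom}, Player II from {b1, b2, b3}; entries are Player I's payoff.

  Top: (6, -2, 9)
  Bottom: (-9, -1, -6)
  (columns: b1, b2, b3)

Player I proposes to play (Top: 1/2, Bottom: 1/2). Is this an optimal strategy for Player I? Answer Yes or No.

Against b1 this mix gives (1/2)·6 + (1/2)·(-9) = -3/2.
Against b2 this mix gives (1/2)·(-2) + (1/2)·(-1) = -3/2.
Against b3 this mix gives (1/2)·9 + (1/2)·(-6) = 3/2.
All of Player II's active replies (b1, b2) yield -3/2, and no column does worse for Player I. The mix makes Player II indifferent and guarantees -3/2, so it is optimal.

Yes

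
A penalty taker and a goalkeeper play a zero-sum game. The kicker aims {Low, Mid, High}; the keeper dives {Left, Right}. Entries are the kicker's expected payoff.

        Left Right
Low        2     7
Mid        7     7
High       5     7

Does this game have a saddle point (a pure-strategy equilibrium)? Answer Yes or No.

Yes

Row minima: Low → 2, Mid → 7, High → 5; maximin = 7.
Column maxima: Left → 7, Right → 7; minimax = 7.
maximin = minimax = 7, so a saddle point exists.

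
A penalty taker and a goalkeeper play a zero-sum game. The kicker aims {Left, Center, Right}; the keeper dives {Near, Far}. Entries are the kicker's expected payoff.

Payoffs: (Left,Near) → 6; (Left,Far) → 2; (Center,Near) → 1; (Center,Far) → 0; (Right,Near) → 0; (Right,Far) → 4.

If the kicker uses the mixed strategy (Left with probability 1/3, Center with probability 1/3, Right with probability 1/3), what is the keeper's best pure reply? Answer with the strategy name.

If the keeper plays Near, the kicker's expected payoff is (1/3)·6 + (1/3)·1 + (1/3)·0 = 7/3.
If the keeper plays Far, the kicker's expected payoff is (1/3)·2 + (1/3)·0 + (1/3)·4 = 2.
The keeper minimizes the kicker's payoff; the smallest is 2, so the best response is Far.

Far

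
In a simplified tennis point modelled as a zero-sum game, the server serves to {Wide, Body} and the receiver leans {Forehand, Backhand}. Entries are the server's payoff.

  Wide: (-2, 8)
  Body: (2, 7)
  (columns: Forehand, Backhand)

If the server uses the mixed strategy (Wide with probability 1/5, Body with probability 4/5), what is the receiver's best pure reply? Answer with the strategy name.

Forehand

If the receiver plays Forehand, the server's expected payoff is (1/5)·(-2) + (4/5)·2 = 6/5.
If the receiver plays Backhand, the server's expected payoff is (1/5)·8 + (4/5)·7 = 36/5.
The receiver minimizes the server's payoff; the smallest is 6/5, so the best response is Forehand.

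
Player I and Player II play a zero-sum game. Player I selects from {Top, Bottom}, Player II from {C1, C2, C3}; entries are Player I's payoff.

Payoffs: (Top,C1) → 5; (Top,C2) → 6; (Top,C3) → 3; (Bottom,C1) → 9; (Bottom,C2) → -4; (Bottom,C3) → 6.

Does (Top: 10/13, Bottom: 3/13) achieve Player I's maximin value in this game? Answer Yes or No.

Against C1 this mix gives (10/13)·5 + (3/13)·9 = 77/13.
Against C2 this mix gives (10/13)·6 + (3/13)·(-4) = 48/13.
Against C3 this mix gives (10/13)·3 + (3/13)·6 = 48/13.
All of Player II's active replies (C2, C3) yield 48/13, and no column does worse for Player I. The mix makes Player II indifferent and guarantees 48/13, so it is optimal.

Yes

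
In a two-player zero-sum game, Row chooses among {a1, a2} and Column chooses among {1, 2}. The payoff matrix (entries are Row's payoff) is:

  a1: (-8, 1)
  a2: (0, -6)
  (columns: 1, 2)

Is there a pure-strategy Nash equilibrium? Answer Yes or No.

Row minima: a1 → -8, a2 → -6; maximin = -6.
Column maxima: 1 → 0, 2 → 1; minimax = 0.
-6 ≠ 0, so no pure-strategy equilibrium exists.

No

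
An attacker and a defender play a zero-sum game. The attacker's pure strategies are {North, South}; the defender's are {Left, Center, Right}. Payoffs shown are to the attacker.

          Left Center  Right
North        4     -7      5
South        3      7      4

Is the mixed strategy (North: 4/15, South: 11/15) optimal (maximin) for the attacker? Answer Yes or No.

Yes

Against Left this mix gives (4/15)·4 + (11/15)·3 = 49/15.
Against Center this mix gives (4/15)·(-7) + (11/15)·7 = 49/15.
Against Right this mix gives (4/15)·5 + (11/15)·4 = 64/15.
All of the defender's active replies (Left, Center) yield 49/15, and no column does worse for the attacker. The mix makes the defender indifferent and guarantees 49/15, so it is optimal.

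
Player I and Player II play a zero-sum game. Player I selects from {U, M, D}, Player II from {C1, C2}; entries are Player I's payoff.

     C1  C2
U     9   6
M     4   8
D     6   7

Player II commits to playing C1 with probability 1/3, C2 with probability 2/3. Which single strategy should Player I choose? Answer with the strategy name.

U

Expected payoff of U: (1/3)·9 + (2/3)·6 = 7.
Expected payoff of M: (1/3)·4 + (2/3)·8 = 20/3.
Expected payoff of D: (1/3)·6 + (2/3)·7 = 20/3.
The largest is 7, so Player I's best response is U.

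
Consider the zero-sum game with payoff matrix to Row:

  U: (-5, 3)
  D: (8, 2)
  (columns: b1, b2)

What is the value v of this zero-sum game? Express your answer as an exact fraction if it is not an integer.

Row minima: U → -5, D → 2; maximin = 2.
Column maxima: b1 → 8, b2 → 3; minimax = 3.
2 ≠ 3, so there is no saddle point; optimal play is mixed.
Let Row play U with probability p. Expected payoff against b1: (-5)p + 8(1−p) = −13p + 8; against b2: 3p + 2(1−p) = p + 2.
Setting these equal: −13p + 8 = p + 2 ⇒ −14p = -6 ⇒ p = 3/7, and the value is (-13)·(3/7) + 8 = 17/7.
For Column: with q = P(b1), equating U's and D's payoffs gives −8q + 3 = 6q + 2 ⇒ q = 1/14.

17/7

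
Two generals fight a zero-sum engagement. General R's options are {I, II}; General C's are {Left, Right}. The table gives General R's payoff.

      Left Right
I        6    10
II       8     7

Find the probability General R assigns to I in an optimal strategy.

Row minima: I → 6, II → 7; maximin = 7.
Column maxima: Left → 8, Right → 10; minimax = 8.
7 ≠ 8, so there is no saddle point; optimal play is mixed.
Let General R play I with probability p. Expected payoff against Left: 6p + 8(1−p) = −2p + 8; against Right: 10p + 7(1−p) = 3p + 7.
Setting these equal: −2p + 8 = 3p + 7 ⇒ −5p = -1 ⇒ p = 1/5, and the value is (-2)·(1/5) + 8 = 38/5.
For General C: with q = P(Left), equating I's and II's payoffs gives −4q + 10 = q + 7 ⇒ q = 3/5.

1/5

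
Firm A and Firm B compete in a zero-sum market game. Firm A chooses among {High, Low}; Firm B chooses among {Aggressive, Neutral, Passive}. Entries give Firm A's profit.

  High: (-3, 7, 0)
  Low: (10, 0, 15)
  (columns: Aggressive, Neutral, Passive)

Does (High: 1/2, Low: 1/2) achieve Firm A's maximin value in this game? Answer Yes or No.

Yes

Against Aggressive this mix gives (1/2)·(-3) + (1/2)·10 = 7/2.
Against Neutral this mix gives (1/2)·7 + (1/2)·0 = 7/2.
Against Passive this mix gives (1/2)·0 + (1/2)·15 = 15/2.
All of Firm B's active replies (Aggressive, Neutral) yield 7/2, and no column does worse for Firm A. The mix makes Firm B indifferent and guarantees 7/2, so it is optimal.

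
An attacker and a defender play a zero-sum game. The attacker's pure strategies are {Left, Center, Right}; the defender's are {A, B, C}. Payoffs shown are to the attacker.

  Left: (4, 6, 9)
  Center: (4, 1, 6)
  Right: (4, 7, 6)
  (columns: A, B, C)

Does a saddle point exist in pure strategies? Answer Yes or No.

Yes

Row minima: Left → 4, Center → 1, Right → 4; maximin = 4.
Column maxima: A → 4, B → 7, C → 9; minimax = 4.
maximin = minimax = 4, so a saddle point exists.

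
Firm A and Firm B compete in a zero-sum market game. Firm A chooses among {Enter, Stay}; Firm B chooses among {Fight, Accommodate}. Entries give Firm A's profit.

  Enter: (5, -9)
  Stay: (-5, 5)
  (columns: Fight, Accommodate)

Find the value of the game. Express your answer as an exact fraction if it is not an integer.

-5/6

Row minima: Enter → -9, Stay → -5; maximin = -5.
Column maxima: Fight → 5, Accommodate → 5; minimax = 5.
-5 ≠ 5, so there is no saddle point; optimal play is mixed.
Let Firm A play Enter with probability p. Expected payoff against Fight: 5p + (-5)(1−p) = 10p − 5; against Accommodate: (-9)p + 5(1−p) = −14p + 5.
Setting these equal: 10p − 5 = −14p + 5 ⇒ 24p = 10 ⇒ p = 5/12, and the value is (10)·(5/12) − 5 = -5/6.
For Firm B: with q = P(Fight), equating Enter's and Stay's payoffs gives 14q − 9 = −10q + 5 ⇒ q = 7/12.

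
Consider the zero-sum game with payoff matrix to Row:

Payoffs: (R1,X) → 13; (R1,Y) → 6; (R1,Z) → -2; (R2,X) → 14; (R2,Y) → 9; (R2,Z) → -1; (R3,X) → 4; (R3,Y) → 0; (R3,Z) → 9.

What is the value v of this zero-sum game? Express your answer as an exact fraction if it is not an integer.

81/19

Row minima: R1 → -2, R2 → -1, R3 → 0; maximin = 0.
Column maxima: X → 14, Y → 9, Z → 9; minimax = 9.
0 ≠ 9, so there is no saddle point; optimal play is mixed.
R1 is strictly dominated by R2, so Row never plays it.
X is strictly dominated by Y (it gives Row strictly more in every row), so Column never plays it.
On the remaining 2×2 (R2, R3 vs Y, Z):
Let Row play R2 with probability p. Expected payoff against Y: 9p + 0(1−p) = 9p; against Z: (-1)p + 9(1−p) = −10p + 9.
Setting these equal: 9p = −10p + 9 ⇒ 19p = 9 ⇒ p = 9/19, and the value is (9)·(9/19) = 81/19.
For Column: with q = P(Y), equating R2's and R3's payoffs gives 10q − 1 = −9q + 9 ⇒ q = 10/19.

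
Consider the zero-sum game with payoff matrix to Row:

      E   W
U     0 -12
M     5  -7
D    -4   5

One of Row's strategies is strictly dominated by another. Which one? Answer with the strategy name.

U

M gives a strictly higher payoff than U against every column: 5 > 0, -7 > -12.
So U is strictly dominated and Row never plays it.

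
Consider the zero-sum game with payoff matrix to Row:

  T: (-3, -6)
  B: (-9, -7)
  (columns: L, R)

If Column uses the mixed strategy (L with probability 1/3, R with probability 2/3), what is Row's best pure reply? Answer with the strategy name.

T

Expected payoff of T: (1/3)·(-3) + (2/3)·(-6) = -5.
Expected payoff of B: (1/3)·(-9) + (2/3)·(-7) = -23/3.
The largest is -5, so Row's best response is T.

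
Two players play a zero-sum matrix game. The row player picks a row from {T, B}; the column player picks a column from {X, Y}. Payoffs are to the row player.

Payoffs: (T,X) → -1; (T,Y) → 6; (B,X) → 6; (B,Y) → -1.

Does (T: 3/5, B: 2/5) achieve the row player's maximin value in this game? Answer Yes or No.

Against X this mix gives (3/5)·(-1) + (2/5)·6 = 9/5.
Against Y this mix gives (3/5)·6 + (2/5)·(-1) = 16/5.
The column player will play X, holding the row player to 9/5. Shifting weight toward the row that does better against X would raise this floor (the equalizing mix achieves 5/2 against both X and Y), so the proposed strategy is not optimal.

No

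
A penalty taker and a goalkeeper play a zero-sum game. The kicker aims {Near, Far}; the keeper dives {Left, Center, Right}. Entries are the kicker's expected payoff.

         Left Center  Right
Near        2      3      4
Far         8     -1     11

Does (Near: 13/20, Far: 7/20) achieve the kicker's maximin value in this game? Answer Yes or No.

No

Against Left this mix gives (13/20)·2 + (7/20)·8 = 41/10.
Against Center this mix gives (13/20)·3 + (7/20)·(-1) = 8/5.
Against Right this mix gives (13/20)·4 + (7/20)·11 = 129/20.
The keeper will play Center, holding the kicker to 8/5. Shifting weight toward the row that does better against Center would raise this floor (the equalizing mix achieves 13/5 against both Center and Left), so the proposed strategy is not optimal.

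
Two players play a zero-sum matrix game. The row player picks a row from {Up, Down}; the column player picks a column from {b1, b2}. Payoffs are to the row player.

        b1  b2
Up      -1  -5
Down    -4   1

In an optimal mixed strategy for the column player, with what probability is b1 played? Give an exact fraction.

2/3

Row minima: Up → -5, Down → -4; maximin = -4.
Column maxima: b1 → -1, b2 → 1; minimax = -1.
-4 ≠ -1, so there is no saddle point; optimal play is mixed.
Let the row player play Up with probability p. Expected payoff against b1: (-1)p + (-4)(1−p) = 3p − 4; against b2: (-5)p + 1(1−p) = −6p + 1.
Setting these equal: 3p − 4 = −6p + 1 ⇒ 9p = 5 ⇒ p = 5/9, and the value is (3)·(5/9) − 4 = -7/3.
For the column player: with q = P(b1), equating Up's and Down's payoffs gives 4q − 5 = −5q + 1 ⇒ q = 2/3.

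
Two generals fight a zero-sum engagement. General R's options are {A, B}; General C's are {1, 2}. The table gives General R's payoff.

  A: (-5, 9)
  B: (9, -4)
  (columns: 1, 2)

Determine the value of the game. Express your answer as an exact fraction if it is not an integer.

61/27

Row minima: A → -5, B → -4; maximin = -4.
Column maxima: 1 → 9, 2 → 9; minimax = 9.
-4 ≠ 9, so there is no saddle point; optimal play is mixed.
Let General R play A with probability p. Expected payoff against 1: (-5)p + 9(1−p) = −14p + 9; against 2: 9p + (-4)(1−p) = 13p − 4.
Setting these equal: −14p + 9 = 13p − 4 ⇒ −27p = -13 ⇒ p = 13/27, and the value is (-14)·(13/27) + 9 = 61/27.
For General C: with q = P(1), equating A's and B's payoffs gives −14q + 9 = 13q − 4 ⇒ q = 13/27.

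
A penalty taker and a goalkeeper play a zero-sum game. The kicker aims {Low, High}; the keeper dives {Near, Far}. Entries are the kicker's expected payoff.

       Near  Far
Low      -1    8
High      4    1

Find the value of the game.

11/4

Row minima: Low → -1, High → 1; maximin = 1.
Column maxima: Near → 4, Far → 8; minimax = 4.
1 ≠ 4, so there is no saddle point; optimal play is mixed.
Let the kicker play Low with probability p. Expected payoff against Near: (-1)p + 4(1−p) = −5p + 4; against Far: 8p + 1(1−p) = 7p + 1.
Setting these equal: −5p + 4 = 7p + 1 ⇒ −12p = -3 ⇒ p = 1/4, and the value is (-5)·(1/4) + 4 = 11/4.
For the keeper: with q = P(Near), equating Low's and High's payoffs gives −9q + 8 = 3q + 1 ⇒ q = 7/12.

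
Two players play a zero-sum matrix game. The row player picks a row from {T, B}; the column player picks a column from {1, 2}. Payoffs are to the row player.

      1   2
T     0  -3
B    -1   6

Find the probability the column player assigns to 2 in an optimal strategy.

Row minima: T → -3, B → -1; maximin = -1.
Column maxima: 1 → 0, 2 → 6; minimax = 0.
-1 ≠ 0, so there is no saddle point; optimal play is mixed.
Let the row player play T with probability p. Expected payoff against 1: 0p + (-1)(1−p) = p − 1; against 2: (-3)p + 6(1−p) = −9p + 6.
Setting these equal: p − 1 = −9p + 6 ⇒ 10p = 7 ⇒ p = 7/10, and the value is (1)·(7/10) − 1 = -3/10.
For the column player: with q = P(1), equating T's and B's payoffs gives 3q − 3 = −7q + 6 ⇒ q = 9/10.

1/10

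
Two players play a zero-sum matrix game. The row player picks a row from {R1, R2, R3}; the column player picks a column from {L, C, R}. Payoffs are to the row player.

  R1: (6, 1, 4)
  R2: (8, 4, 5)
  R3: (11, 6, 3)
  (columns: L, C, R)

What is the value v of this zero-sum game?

Row minima: R1 → 1, R2 → 4, R3 → 3; maximin = 4.
Column maxima: L → 11, C → 6, R → 5; minimax = 5.
4 ≠ 5, so there is no saddle point; optimal play is mixed.
R1 is strictly dominated by R2, so the row player never plays it.
L is strictly dominated by C (it gives the row player strictly more in every row), so the column player never plays it.
On the remaining 2×2 (R2, R3 vs C, R):
Let the row player play R2 with probability p. Expected payoff against C: 4p + 6(1−p) = −2p + 6; against R: 5p + 3(1−p) = 2p + 3.
Setting these equal: −2p + 6 = 2p + 3 ⇒ −4p = -3 ⇒ p = 3/4, and the value is (-2)·(3/4) + 6 = 9/2.
For the column player: with q = P(C), equating R2's and R3's payoffs gives −q + 5 = 3q + 3 ⇒ q = 1/2.

9/2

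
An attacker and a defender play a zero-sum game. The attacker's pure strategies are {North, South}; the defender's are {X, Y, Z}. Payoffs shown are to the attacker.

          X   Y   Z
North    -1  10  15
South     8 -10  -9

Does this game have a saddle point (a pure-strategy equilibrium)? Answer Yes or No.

No

Row minima: North → -1, South → -10; maximin = -1.
Column maxima: X → 8, Y → 10, Z → 15; minimax = 8.
-1 ≠ 8, so no pure-strategy equilibrium exists.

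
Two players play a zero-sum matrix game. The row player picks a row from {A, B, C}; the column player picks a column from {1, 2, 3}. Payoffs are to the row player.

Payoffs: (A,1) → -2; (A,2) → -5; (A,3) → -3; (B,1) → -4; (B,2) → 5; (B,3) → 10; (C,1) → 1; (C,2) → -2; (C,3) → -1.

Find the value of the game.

Row minima: A → -5, B → -4, C → -2; maximin = -2.
Column maxima: 1 → 1, 2 → 5, 3 → 10; minimax = 1.
-2 ≠ 1, so there is no saddle point; optimal play is mixed.
A is strictly dominated by C, so the row player never plays it.
3 is strictly dominated by 2 (it gives the row player strictly more in every row), so the column player never plays it.
On the remaining 2×2 (B, C vs 1, 2):
Let the row player play B with probability p. Expected payoff against 1: (-4)p + 1(1−p) = −5p + 1; against 2: 5p + (-2)(1−p) = 7p − 2.
Setting these equal: −5p + 1 = 7p − 2 ⇒ −12p = -3 ⇒ p = 1/4, and the value is (-5)·(1/4) + 1 = -1/4.
For the column player: with q = P(1), equating B's and C's payoffs gives −9q + 5 = 3q − 2 ⇒ q = 7/12.

-1/4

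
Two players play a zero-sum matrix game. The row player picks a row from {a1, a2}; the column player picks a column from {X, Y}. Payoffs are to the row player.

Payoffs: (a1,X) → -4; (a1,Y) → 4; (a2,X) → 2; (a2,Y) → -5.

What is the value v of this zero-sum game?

-4/5

Row minima: a1 → -4, a2 → -5; maximin = -4.
Column maxima: X → 2, Y → 4; minimax = 2.
-4 ≠ 2, so there is no saddle point; optimal play is mixed.
Let the row player play a1 with probability p. Expected payoff against X: (-4)p + 2(1−p) = −6p + 2; against Y: 4p + (-5)(1−p) = 9p − 5.
Setting these equal: −6p + 2 = 9p − 5 ⇒ −15p = -7 ⇒ p = 7/15, and the value is (-6)·(7/15) + 2 = -4/5.
For the column player: with q = P(X), equating a1's and a2's payoffs gives −8q + 4 = 7q − 5 ⇒ q = 3/5.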